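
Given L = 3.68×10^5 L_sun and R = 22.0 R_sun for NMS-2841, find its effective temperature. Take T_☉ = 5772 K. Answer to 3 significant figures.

3.03×10^4 K

T/T_☉ = (L/L_☉)^(1/4) / (R/R_☉)^(1/2)
T = 5772 × (3.68×10^5)^(1/4) / √(22.0) = 5772 × 24.63 / 4.690 = 3.031×10^4 K.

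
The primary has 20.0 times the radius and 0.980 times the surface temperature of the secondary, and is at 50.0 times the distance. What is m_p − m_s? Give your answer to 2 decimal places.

L_p/L_s = (20.0)²(0.980)⁴ = 368.9.
F_p/F_s = (L_p/L_s)/(d_p/d_s)² = 368.9/2500 = 0.1476.
m_p − m_s = −2.5 log₁₀(0.1476) = 2.08.

2.08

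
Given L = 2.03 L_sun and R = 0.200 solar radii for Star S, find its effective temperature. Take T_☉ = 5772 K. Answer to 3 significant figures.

T/T_☉ = (L/L_☉)^(1/4) / (R/R_☉)^(1/2)
T = 5772 × (2.03)^(1/4) / √(0.200) = 5772 × 1.194 / 0.4472 = 1.541×10^4 K.

1.54×10^4 K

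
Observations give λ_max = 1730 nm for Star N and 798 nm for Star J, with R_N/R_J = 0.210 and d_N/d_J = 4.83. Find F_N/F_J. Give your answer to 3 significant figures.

Wien's law: T_N/T_J = λ_J/λ_N = 798/1730 = 0.4613.
L_N/L_J = (R_N/R_J)²(T_N/T_J)⁴ = (0.210)²(0.4613)⁴ = 0.001996.
F_N/F_J = (L_N/L_J)/(d_N/d_J)² = 0.001996/(4.83)² = 8.558×10^-5.

8.56×10^-5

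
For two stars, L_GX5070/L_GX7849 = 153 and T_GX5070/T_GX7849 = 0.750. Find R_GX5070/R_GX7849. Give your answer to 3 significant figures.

22.0

L ∝ R²T⁴ gives R ∝ √L / T², so
R_GX5070/R_GX7849 = √(153) / (0.750)² = 12.37 / 0.5625 = 21.99.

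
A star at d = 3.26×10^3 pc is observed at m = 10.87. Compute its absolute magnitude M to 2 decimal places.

-1.70

M = m − 5 log₁₀(d/10 pc) = 10.87 − 5 log₁₀(3.26×10^3/10)
  = 10.87 − 5 × 2.513 = 10.87 − 12.57 = -1.70.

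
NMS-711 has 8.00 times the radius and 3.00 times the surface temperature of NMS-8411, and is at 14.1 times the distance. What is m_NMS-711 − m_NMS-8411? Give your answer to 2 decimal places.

L_NMS-711/L_NMS-8411 = (8.00)²(3.00)⁴ = 5184.
F_NMS-711/F_NMS-8411 = (L_NMS-711/L_NMS-8411)/(d_NMS-711/d_NMS-8411)² = 5184/198.8 = 26.08.
m_NMS-711 − m_NMS-8411 = −2.5 log₁₀(26.08) = -3.54.

-3.54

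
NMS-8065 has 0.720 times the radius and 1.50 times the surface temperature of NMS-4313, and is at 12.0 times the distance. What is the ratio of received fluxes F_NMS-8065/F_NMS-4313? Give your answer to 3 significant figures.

L_NMS-8065/L_NMS-4313 = (R_NMS-8065/R_NMS-4313)²(T_NMS-8065/T_NMS-4313)⁴ = (0.720)² × (1.50)⁴ = 2.624.
F_NMS-8065/F_NMS-4313 = (L_NMS-8065/L_NMS-4313)/(d_NMS-8065/d_NMS-4313)² = 2.624 / (12.0)² = 0.01823.

0.0182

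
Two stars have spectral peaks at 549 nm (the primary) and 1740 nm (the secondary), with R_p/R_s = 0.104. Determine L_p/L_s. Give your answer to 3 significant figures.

Wien's law gives T ∝ 1/λ_max, so T_p/T_s = λ_s/λ_p = 1740/549 = 3.169.
Then L ∝ R²T⁴ gives L_p/L_s = (0.104)² × (3.169)⁴ = 0.01082 × 100.9 = 1.091.

1.09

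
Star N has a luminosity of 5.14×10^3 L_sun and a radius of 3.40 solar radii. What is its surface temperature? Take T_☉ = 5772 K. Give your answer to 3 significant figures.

T/T_☉ = (L/L_☉)^(1/4) / (R/R_☉)^(1/2)
T = 5772 × (5.14×10^3)^(1/4) / √(3.40) = 5772 × 8.467 / 1.844 = 2.650×10^4 K.

2.65×10^4 K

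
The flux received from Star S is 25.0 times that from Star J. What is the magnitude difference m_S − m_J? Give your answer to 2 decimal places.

-3.49

m_S − m_J = −2.5 log₁₀(F_S/F_J) = −2.5 log₁₀(25.0) = −2.5 × (1.398) = -3.495.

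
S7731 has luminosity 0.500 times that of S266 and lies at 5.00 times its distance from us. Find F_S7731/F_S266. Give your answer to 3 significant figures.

F = L/(4πd²), so F_S7731/F_S266 = (L_S7731/L_S266) / (d_S7731/d_S266)²
= 0.500 / (5.00)² = 0.500 / 25.00 = 0.02000.

0.0200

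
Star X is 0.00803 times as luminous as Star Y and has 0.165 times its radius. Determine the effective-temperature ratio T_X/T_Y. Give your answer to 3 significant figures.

L ∝ R²T⁴ gives T ∝ (L/R²)^(1/4), so
T_X/T_Y = (0.00803 / 0.165²)^(1/4) = (0.2949)^(1/4) = 0.7369.

0.737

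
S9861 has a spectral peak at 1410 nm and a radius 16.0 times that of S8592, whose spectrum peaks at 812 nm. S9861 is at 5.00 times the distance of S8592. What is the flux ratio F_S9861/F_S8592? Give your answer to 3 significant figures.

Wien's law: T_S9861/T_S8592 = λ_S8592/λ_S9861 = 812/1410 = 0.5759.
L_S9861/L_S8592 = (R_S9861/R_S8592)²(T_S9861/T_S8592)⁴ = (16.0)²(0.5759)⁴ = 28.16.
F_S9861/F_S8592 = (L_S9861/L_S8592)/(d_S9861/d_S8592)² = 28.16/(5.00)² = 1.126.

1.13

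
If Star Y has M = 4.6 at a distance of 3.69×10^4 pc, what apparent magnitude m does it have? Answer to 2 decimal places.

22.44

m = M + 5 log₁₀(d/10 pc) = 4.6 + 5 log₁₀(3.69×10^4/10)
  = 4.6 + 5 × 3.567 = 4.6 + 17.84 = 22.44.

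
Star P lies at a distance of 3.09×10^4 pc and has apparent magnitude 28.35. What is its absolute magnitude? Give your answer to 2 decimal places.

10.90

M = m − 5 log₁₀(d/10 pc) = 28.35 − 5 log₁₀(3.09×10^4/10)
  = 28.35 − 5 × 3.490 = 28.35 − 17.45 = 10.90.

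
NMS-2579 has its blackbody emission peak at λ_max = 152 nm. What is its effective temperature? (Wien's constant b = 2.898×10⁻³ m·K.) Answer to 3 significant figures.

1.91×10^4 K

T = b/λ_max = 2.898×10⁻³ / (152×10⁻⁹) = 1.907×10^4 K.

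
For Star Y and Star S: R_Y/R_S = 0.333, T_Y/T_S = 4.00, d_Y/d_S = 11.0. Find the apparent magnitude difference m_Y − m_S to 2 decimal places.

1.57

L_Y/L_S = (0.333)²(4.00)⁴ = 28.39.
F_Y/F_S = (L_Y/L_S)/(d_Y/d_S)² = 28.39/121.0 = 0.2346.
m_Y − m_S = −2.5 log₁₀(0.2346) = 1.57.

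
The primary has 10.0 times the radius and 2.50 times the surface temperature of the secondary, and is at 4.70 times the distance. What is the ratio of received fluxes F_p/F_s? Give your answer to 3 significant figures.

177

L_p/L_s = (R_p/R_s)²(T_p/T_s)⁴ = (10.0)² × (2.50)⁴ = 3906.
F_p/F_s = (L_p/L_s)/(d_p/d_s)² = 3906 / (4.70)² = 176.8.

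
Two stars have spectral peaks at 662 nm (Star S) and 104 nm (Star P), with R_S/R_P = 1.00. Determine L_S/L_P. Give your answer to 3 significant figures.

Wien's law gives T ∝ 1/λ_max, so T_S/T_P = λ_P/λ_S = 104/662 = 0.1571.
Then L ∝ R²T⁴ gives L_S/L_P = (1.00)² × (0.1571)⁴ = 1.000 × 6.091×10^-4 = 6.091×10^-4.

6.09×10^-4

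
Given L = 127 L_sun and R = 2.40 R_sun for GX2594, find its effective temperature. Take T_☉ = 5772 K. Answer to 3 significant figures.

T/T_☉ = (L/L_☉)^(1/4) / (R/R_☉)^(1/2)
T = 5772 × (127)^(1/4) / √(2.40) = 5772 × 3.357 / 1.549 = 1.251×10^4 K.

1.25×10^4 K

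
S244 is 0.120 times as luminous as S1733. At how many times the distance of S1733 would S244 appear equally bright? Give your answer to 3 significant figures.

Equal flux requires L_S244/d_S244² = L_S1733/d_S1733², so d_S244/d_S1733 = √(L_S244/L_S1733)
= √(0.120) = 0.3464.

0.346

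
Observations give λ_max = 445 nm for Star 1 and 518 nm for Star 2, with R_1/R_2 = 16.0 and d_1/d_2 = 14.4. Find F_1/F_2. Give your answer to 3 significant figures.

Wien's law: T_1/T_2 = λ_2/λ_1 = 518/445 = 1.164.
L_1/L_2 = (R_1/R_2)²(T_1/T_2)⁴ = (16.0)²(1.164)⁴ = 470.0.
F_1/F_2 = (L_1/L_2)/(d_1/d_2)² = 470.0/(14.4)² = 2.267.

2.27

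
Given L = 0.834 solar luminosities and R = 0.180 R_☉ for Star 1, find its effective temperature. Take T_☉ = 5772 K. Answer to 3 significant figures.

T/T_☉ = (L/L_☉)^(1/4) / (R/R_☉)^(1/2)
T = 5772 × (0.834)^(1/4) / √(0.180) = 5772 × 0.9556 / 0.4243 = 1.300×10^4 K.

1.30×10^4 K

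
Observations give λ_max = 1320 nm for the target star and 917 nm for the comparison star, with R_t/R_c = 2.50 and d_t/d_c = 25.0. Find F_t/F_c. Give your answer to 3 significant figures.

Wien's law: T_t/T_c = λ_c/λ_t = 917/1320 = 0.6947.
L_t/L_c = (R_t/R_c)²(T_t/T_c)⁴ = (2.50)²(0.6947)⁴ = 1.456.
F_t/F_c = (L_t/L_c)/(d_t/d_c)² = 1.456/(25.0)² = 0.002329.

0.00233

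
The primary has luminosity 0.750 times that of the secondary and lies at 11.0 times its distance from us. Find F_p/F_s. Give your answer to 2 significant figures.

0.0062

F = L/(4πd²), so F_p/F_s = (L_p/L_s) / (d_p/d_s)²
= 0.750 / (11.0)² = 0.750 / 121.0 = 0.006198.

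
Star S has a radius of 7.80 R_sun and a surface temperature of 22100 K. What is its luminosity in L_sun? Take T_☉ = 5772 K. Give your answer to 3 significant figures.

L/L_☉ = (R/R_☉)² (T/T_☉)⁴ = (7.80)² × (22100/5772)⁴
       = 60.84 × (3.829)⁴ = 60.84 × 214.9 = 1.308×10^4.

1.31×10^4 L_sun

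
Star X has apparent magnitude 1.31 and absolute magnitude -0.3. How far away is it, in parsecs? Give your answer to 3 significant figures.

m − M = 5 log₁₀(d/10 pc)
1.31 − (-0.3) = 1.61 = 5 log₁₀(d/10)
d = 10 × 10^(1.61/5) = 10 × 10^0.322 = 20.99 pc.

21.0 pc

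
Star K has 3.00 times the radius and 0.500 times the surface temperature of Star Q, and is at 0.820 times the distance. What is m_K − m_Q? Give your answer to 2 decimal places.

0.19

L_K/L_Q = (3.00)²(0.500)⁴ = 0.5625.
F_K/F_Q = (L_K/L_Q)/(d_K/d_Q)² = 0.5625/0.6724 = 0.8366.
m_K − m_Q = −2.5 log₁₀(0.8366) = 0.19.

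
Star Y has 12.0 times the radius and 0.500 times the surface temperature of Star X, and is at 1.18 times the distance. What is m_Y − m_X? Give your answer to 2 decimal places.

-2.03

L_Y/L_X = (12.0)²(0.500)⁴ = 9.000.
F_Y/F_X = (L_Y/L_X)/(d_Y/d_X)² = 9.000/1.392 = 6.464.
m_Y − m_X = −2.5 log₁₀(6.464) = -2.03.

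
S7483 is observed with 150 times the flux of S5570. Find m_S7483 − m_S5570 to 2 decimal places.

m_S7483 − m_S5570 = −2.5 log₁₀(F_S7483/F_S5570) = −2.5 log₁₀(150) = −2.5 × (2.176) = -5.440.

-5.44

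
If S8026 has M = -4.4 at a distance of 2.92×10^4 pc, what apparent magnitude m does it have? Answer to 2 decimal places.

m = M + 5 log₁₀(d/10 pc) = -4.4 + 5 log₁₀(2.92×10^4/10)
  = -4.4 + 5 × 3.465 = -4.4 + 17.33 = 12.93.

12.93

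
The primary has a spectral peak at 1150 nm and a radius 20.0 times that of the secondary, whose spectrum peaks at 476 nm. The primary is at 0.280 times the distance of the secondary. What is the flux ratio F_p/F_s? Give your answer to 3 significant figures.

Wien's law: T_p/T_s = λ_s/λ_p = 476/1150 = 0.4139.
L_p/L_s = (R_p/R_s)²(T_p/T_s)⁴ = (20.0)²(0.4139)⁴ = 11.74.
F_p/F_s = (L_p/L_s)/(d_p/d_s)² = 11.74/(0.280)² = 149.8.

150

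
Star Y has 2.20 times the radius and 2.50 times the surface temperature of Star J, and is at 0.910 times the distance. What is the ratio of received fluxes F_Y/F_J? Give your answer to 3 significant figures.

L_Y/L_J = (R_Y/R_J)²(T_Y/T_J)⁴ = (2.20)² × (2.50)⁴ = 189.1.
F_Y/F_J = (L_Y/L_J)/(d_Y/d_J)² = 189.1 / (0.910)² = 228.3.

228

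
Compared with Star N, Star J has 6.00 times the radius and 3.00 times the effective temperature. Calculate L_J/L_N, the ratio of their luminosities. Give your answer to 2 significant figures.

From the Stefan–Boltzmann law, L ∝ R²T⁴, so
L_J/L_N = (R_J/R_N)² (T_J/T_N)⁴ = (6.00)² × (3.00)⁴ = 36.00 × 81.00 = 2916.

2.9×10^3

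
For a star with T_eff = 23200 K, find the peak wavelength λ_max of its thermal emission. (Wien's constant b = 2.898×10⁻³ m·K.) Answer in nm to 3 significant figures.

λ_max = b/T = 2.898×10⁻³ / 23200 = 1.25×10^-7 m = 124.9 nm.

125 nm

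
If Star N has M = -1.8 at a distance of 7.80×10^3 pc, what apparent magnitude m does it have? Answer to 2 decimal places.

m = M + 5 log₁₀(d/10 pc) = -1.8 + 5 log₁₀(7.80×10^3/10)
  = -1.8 + 5 × 2.892 = -1.8 + 14.46 = 12.66.

12.66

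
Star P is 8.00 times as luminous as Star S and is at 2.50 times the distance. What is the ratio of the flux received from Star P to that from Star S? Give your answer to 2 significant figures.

F = L/(4πd²), so F_P/F_S = (L_P/L_S) / (d_P/d_S)²
= 8.00 / (2.50)² = 8.00 / 6.250 = 1.280.

1.3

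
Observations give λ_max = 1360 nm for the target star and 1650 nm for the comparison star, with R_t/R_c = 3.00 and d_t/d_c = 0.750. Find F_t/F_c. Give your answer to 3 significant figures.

34.7

Wien's law: T_t/T_c = λ_c/λ_t = 1650/1360 = 1.213.
L_t/L_c = (R_t/R_c)²(T_t/T_c)⁴ = (3.00)²(1.213)⁴ = 19.50.
F_t/F_c = (L_t/L_c)/(d_t/d_c)² = 19.50/(0.750)² = 34.67.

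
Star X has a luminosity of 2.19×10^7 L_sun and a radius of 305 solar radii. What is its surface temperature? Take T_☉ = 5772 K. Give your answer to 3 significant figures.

2.26×10^4 K

T/T_☉ = (L/L_☉)^(1/4) / (R/R_☉)^(1/2)
T = 5772 × (2.19×10^7)^(1/4) / √(305) = 5772 × 68.41 / 17.46 = 2.261×10^4 K.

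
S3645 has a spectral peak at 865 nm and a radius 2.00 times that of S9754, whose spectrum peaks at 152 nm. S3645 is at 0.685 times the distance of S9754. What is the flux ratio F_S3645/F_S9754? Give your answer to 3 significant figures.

Wien's law: T_S3645/T_S9754 = λ_S9754/λ_S3645 = 152/865 = 0.1757.
L_S3645/L_S9754 = (R_S3645/R_S9754)²(T_S3645/T_S9754)⁴ = (2.00)²(0.1757)⁴ = 0.003814.
F_S3645/F_S9754 = (L_S3645/L_S9754)/(d_S3645/d_S9754)² = 0.003814/(0.685)² = 0.008128.

0.00813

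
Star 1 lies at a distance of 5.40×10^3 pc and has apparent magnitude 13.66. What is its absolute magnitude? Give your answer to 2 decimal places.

-0.00

M = m − 5 log₁₀(d/10 pc) = 13.66 − 5 log₁₀(5.40×10^3/10)
  = 13.66 − 5 × 2.732 = 13.66 − 13.66 = -0.00.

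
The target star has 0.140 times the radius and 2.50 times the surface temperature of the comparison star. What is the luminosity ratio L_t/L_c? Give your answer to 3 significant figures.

From the Stefan–Boltzmann law, L ∝ R²T⁴, so
L_t/L_c = (R_t/R_c)² (T_t/T_c)⁴ = (0.140)² × (2.50)⁴ = 0.01960 × 39.06 = 0.7656.

0.766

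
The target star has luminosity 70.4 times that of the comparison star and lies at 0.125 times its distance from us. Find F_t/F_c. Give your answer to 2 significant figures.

4.5×10^3

F = L/(4πd²), so F_t/F_c = (L_t/L_c) / (d_t/d_c)²
= 70.4 / (0.125)² = 70.4 / 0.01562 = 4506.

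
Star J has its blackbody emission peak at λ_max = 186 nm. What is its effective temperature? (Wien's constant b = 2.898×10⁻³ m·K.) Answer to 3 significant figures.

1.56×10^4 K

T = b/λ_max = 2.898×10⁻³ / (186×10⁻⁹) = 1.558×10^4 K.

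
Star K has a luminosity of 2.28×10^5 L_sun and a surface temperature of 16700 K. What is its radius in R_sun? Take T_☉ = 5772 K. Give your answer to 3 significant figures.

57.0 R_sun

R/R_☉ = √(L/L_☉) / (T/T_☉)² = √(2.28×10^5) / (2.893)²
       = 477.5 / 8.371 = 57.04.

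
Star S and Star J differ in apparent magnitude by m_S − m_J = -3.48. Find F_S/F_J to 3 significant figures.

24.7

F_S/F_J = 10^(−(m_S − m_J)/2.5) = 10^(3.48/2.5) = 10^1.392 = 24.66.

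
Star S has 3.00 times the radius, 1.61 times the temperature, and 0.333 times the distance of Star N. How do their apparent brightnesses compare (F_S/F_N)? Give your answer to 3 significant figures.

545

L_S/L_N = (R_S/R_N)²(T_S/T_N)⁴ = (3.00)² × (1.61)⁴ = 60.47.
F_S/F_N = (L_S/L_N)/(d_S/d_N)² = 60.47 / (0.333)² = 545.3.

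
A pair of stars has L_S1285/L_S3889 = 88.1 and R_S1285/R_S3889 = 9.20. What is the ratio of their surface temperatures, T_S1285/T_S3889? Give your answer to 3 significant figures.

1.01

L ∝ R²T⁴ gives T ∝ (L/R²)^(1/4), so
T_S1285/T_S3889 = (88.1 / 9.20²)^(1/4) = (1.041)^(1/4) = 1.010.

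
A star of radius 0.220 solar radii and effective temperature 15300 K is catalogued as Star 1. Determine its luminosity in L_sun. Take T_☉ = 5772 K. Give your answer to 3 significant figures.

2.39 L_sun

L/L_☉ = (R/R_☉)² (T/T_☉)⁴ = (0.220)² × (15300/5772)⁴
       = 0.04840 × (2.651)⁴ = 0.04840 × 49.37 = 2.389.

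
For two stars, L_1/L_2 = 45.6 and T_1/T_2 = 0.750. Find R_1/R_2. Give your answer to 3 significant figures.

12.0

L ∝ R²T⁴ gives R ∝ √L / T², so
R_1/R_2 = √(45.6) / (0.750)² = 6.753 / 0.5625 = 12.00.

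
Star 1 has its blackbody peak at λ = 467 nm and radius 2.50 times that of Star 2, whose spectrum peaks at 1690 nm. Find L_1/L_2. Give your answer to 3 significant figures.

Wien's law gives T ∝ 1/λ_max, so T_1/T_2 = λ_2/λ_1 = 1690/467 = 3.619.
Then L ∝ R²T⁴ gives L_1/L_2 = (2.50)² × (3.619)⁴ = 6.250 × 171.5 = 1072.

1.07×10^3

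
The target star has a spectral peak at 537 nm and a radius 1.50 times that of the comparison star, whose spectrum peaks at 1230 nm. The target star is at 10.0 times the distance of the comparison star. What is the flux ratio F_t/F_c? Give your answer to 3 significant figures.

0.619

Wien's law: T_t/T_c = λ_c/λ_t = 1230/537 = 2.291.
L_t/L_c = (R_t/R_c)²(T_t/T_c)⁴ = (1.50)²(2.291)⁴ = 61.93.
F_t/F_c = (L_t/L_c)/(d_t/d_c)² = 61.93/(10.0)² = 0.6193.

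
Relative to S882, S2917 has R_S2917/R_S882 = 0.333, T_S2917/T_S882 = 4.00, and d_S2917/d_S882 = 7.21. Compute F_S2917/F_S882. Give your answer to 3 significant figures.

0.546

L_S2917/L_S882 = (R_S2917/R_S882)²(T_S2917/T_S882)⁴ = (0.333)² × (4.00)⁴ = 28.39.
F_S2917/F_S882 = (L_S2917/L_S882)/(d_S2917/d_S882)² = 28.39 / (7.21)² = 0.5461.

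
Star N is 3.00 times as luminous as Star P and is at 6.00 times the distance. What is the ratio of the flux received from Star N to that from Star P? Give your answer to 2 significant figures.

0.083

F = L/(4πd²), so F_N/F_P = (L_N/L_P) / (d_N/d_P)²
= 3.00 / (6.00)² = 3.00 / 36.00 = 0.08333.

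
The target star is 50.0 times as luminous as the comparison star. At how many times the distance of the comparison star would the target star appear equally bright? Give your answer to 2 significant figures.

Equal flux requires L_t/d_t² = L_c/d_c², so d_t/d_c = √(L_t/L_c)
= √(50.0) = 7.071.

7.1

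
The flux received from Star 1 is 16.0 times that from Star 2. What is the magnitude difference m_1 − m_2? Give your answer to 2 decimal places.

-3.01

m_1 − m_2 = −2.5 log₁₀(F_1/F_2) = −2.5 log₁₀(16.0) = −2.5 × (1.204) = -3.010.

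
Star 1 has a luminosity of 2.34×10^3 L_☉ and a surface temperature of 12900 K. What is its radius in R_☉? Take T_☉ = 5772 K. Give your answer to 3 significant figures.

R/R_☉ = √(L/L_☉) / (T/T_☉)² = √(2.34×10^3) / (2.235)²
       = 48.37 / 4.995 = 9.685.

9.68 R_☉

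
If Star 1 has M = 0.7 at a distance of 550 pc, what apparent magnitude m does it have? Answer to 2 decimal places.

m = M + 5 log₁₀(d/10 pc) = 0.7 + 5 log₁₀(550/10)
  = 0.7 + 5 × 1.740 = 0.7 + 8.70 = 9.40.

9.40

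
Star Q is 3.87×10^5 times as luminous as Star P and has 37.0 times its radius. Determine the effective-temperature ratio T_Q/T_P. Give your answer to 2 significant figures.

L ∝ R²T⁴ gives T ∝ (L/R²)^(1/4), so
T_Q/T_P = (3.87×10^5 / 37.0²)^(1/4) = (282.7)^(1/4) = 4.100.

4.1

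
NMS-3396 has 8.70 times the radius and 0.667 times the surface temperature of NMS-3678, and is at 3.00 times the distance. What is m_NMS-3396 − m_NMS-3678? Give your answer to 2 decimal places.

-0.55

L_NMS-3396/L_NMS-3678 = (8.70)²(0.667)⁴ = 14.98.
F_NMS-3396/F_NMS-3678 = (L_NMS-3396/L_NMS-3678)/(d_NMS-3396/d_NMS-3678)² = 14.98/9.000 = 1.665.
m_NMS-3396 − m_NMS-3678 = −2.5 log₁₀(1.665) = -0.55.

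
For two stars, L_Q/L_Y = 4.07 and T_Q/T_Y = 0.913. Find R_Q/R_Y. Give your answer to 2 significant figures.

2.4

L ∝ R²T⁴ gives R ∝ √L / T², so
R_Q/R_Y = √(4.07) / (0.913)² = 2.017 / 0.8336 = 2.420.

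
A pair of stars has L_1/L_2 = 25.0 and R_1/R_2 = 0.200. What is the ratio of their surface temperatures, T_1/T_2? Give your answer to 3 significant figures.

5.00

L ∝ R²T⁴ gives T ∝ (L/R²)^(1/4), so
T_1/T_2 = (25.0 / 0.200²)^(1/4) = (625.0)^(1/4) = 5.000.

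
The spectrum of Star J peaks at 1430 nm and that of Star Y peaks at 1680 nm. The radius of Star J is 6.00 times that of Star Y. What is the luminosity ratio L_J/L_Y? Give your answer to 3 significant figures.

68.6

Wien's law gives T ∝ 1/λ_max, so T_J/T_Y = λ_Y/λ_J = 1680/1430 = 1.175.
Then L ∝ R²T⁴ gives L_J/L_Y = (6.00)² × (1.175)⁴ = 36.00 × 1.905 = 68.58.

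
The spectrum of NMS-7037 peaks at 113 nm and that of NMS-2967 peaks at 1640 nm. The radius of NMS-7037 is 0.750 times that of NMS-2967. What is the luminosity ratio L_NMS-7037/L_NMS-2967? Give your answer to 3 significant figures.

2.50×10^4

Wien's law gives T ∝ 1/λ_max, so T_NMS-7037/T_NMS-2967 = λ_NMS-2967/λ_NMS-7037 = 1640/113 = 14.51.
Then L ∝ R²T⁴ gives L_NMS-7037/L_NMS-2967 = (0.750)² × (14.51)⁴ = 0.5625 × 4.437×10^4 = 2.496×10^4.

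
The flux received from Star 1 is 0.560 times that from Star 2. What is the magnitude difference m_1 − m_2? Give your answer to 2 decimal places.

0.63

m_1 − m_2 = −2.5 log₁₀(F_1/F_2) = −2.5 log₁₀(0.560) = −2.5 × (-0.252) = 0.630.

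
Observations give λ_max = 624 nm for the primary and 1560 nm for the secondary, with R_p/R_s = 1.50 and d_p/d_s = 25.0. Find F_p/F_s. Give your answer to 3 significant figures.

0.141

Wien's law: T_p/T_s = λ_s/λ_p = 1560/624 = 2.500.
L_p/L_s = (R_p/R_s)²(T_p/T_s)⁴ = (1.50)²(2.500)⁴ = 87.89.
F_p/F_s = (L_p/L_s)/(d_p/d_s)² = 87.89/(25.0)² = 0.1406.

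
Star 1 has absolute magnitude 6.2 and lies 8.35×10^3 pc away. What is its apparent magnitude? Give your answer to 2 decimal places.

20.81

m = M + 5 log₁₀(d/10 pc) = 6.2 + 5 log₁₀(8.35×10^3/10)
  = 6.2 + 5 × 2.922 = 6.2 + 14.61 = 20.81.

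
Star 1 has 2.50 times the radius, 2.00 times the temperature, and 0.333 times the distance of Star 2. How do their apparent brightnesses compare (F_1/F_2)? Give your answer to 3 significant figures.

L_1/L_2 = (R_1/R_2)²(T_1/T_2)⁴ = (2.50)² × (2.00)⁴ = 100.0.
F_1/F_2 = (L_1/L_2)/(d_1/d_2)² = 100.0 / (0.333)² = 901.8.

902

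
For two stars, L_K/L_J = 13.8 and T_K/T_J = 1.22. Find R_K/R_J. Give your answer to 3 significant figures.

L ∝ R²T⁴ gives R ∝ √L / T², so
R_K/R_J = √(13.8) / (1.22)² = 3.715 / 1.488 = 2.496.

2.50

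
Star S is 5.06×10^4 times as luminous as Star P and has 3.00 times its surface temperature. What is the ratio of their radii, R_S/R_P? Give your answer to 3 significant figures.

25.0

L ∝ R²T⁴ gives R ∝ √L / T², so
R_S/R_P = √(5.06×10^4) / (3.00)² = 224.9 / 9.000 = 24.99.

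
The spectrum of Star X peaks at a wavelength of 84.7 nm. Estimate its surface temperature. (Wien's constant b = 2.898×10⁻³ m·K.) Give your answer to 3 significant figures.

3.42×10^4 K

T = b/λ_max = 2.898×10⁻³ / (84.7×10⁻⁹) = 3.421×10^4 K.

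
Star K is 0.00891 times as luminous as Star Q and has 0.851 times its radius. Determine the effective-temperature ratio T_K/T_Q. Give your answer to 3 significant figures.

0.333

L ∝ R²T⁴ gives T ∝ (L/R²)^(1/4), so
T_K/T_Q = (0.00891 / 0.851²)^(1/4) = (0.01230)^(1/4) = 0.3330.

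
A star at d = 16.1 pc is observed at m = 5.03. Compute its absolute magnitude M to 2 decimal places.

4.00

M = m − 5 log₁₀(d/10 pc) = 5.03 − 5 log₁₀(16.1/10)
  = 5.03 − 5 × 0.207 = 5.03 − 1.03 = 4.00.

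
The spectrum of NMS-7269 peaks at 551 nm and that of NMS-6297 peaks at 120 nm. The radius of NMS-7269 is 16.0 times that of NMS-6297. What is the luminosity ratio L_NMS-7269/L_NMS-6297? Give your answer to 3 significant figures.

0.576

Wien's law gives T ∝ 1/λ_max, so T_NMS-7269/T_NMS-6297 = λ_NMS-6297/λ_NMS-7269 = 120/551 = 0.2178.
Then L ∝ R²T⁴ gives L_NMS-7269/L_NMS-6297 = (16.0)² × (0.2178)⁴ = 256.0 × 0.002250 = 0.5759.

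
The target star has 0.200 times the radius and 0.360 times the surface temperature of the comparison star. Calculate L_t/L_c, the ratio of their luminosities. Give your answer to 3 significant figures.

6.72×10^-4

From the Stefan–Boltzmann law, L ∝ R²T⁴, so
L_t/L_c = (R_t/R_c)² (T_t/T_c)⁴ = (0.200)² × (0.360)⁴ = 0.04000 × 0.01680 = 6.718×10^-4.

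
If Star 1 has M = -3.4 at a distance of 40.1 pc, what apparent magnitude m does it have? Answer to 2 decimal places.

m = M + 5 log₁₀(d/10 pc) = -3.4 + 5 log₁₀(40.1/10)
  = -3.4 + 5 × 0.603 = -3.4 + 3.02 = -0.38.

-0.38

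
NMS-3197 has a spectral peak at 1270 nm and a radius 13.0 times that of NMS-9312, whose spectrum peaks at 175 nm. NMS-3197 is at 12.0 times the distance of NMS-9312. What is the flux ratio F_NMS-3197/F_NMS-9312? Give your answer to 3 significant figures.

Wien's law: T_NMS-3197/T_NMS-9312 = λ_NMS-9312/λ_NMS-3197 = 175/1270 = 0.1378.
L_NMS-3197/L_NMS-9312 = (R_NMS-3197/R_NMS-9312)²(T_NMS-3197/T_NMS-9312)⁴ = (13.0)²(0.1378)⁴ = 0.06093.
F_NMS-3197/F_NMS-9312 = (L_NMS-3197/L_NMS-9312)/(d_NMS-3197/d_NMS-9312)² = 0.06093/(12.0)² = 4.231×10^-4.

4.23×10^-4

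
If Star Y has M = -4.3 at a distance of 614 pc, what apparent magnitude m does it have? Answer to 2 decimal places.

4.64

m = M + 5 log₁₀(d/10 pc) = -4.3 + 5 log₁₀(614/10)
  = -4.3 + 5 × 1.788 = -4.3 + 8.94 = 4.64.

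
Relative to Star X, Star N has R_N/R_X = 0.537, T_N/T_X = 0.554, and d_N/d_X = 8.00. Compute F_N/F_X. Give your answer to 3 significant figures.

L_N/L_X = (R_N/R_X)²(T_N/T_X)⁴ = (0.537)² × (0.554)⁴ = 0.02716.
F_N/F_X = (L_N/L_X)/(d_N/d_X)² = 0.02716 / (8.00)² = 4.244×10^-4.

4.24×10^-4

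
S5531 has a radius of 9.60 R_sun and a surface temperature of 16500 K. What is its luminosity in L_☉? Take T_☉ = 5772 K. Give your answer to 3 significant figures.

L/L_☉ = (R/R_☉)² (T/T_☉)⁴ = (9.60)² × (16500/5772)⁴
       = 92.16 × (2.859)⁴ = 92.16 × 66.78 = 6154.

6.15×10^3 L_☉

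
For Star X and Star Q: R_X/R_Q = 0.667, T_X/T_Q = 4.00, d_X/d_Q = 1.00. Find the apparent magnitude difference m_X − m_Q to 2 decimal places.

-5.14

L_X/L_Q = (0.667)²(4.00)⁴ = 113.9.
F_X/F_Q = (L_X/L_Q)/(d_X/d_Q)² = 113.9/1.000 = 113.9.
m_X − m_Q = −2.5 log₁₀(113.9) = -5.14.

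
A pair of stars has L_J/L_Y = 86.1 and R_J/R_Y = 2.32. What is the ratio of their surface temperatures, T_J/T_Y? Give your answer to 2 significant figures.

2.0

L ∝ R²T⁴ gives T ∝ (L/R²)^(1/4), so
T_J/T_Y = (86.1 / 2.32²)^(1/4) = (16.00)^(1/4) = 2.000.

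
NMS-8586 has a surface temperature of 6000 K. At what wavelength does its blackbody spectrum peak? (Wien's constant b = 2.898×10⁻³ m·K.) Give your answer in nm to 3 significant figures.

λ_max = b/T = 2.898×10⁻³ / 6000 = 4.83×10^-7 m = 483.0 nm.

483 nm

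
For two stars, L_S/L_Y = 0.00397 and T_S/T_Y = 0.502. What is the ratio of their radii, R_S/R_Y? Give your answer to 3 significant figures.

0.250

L ∝ R²T⁴ gives R ∝ √L / T², so
R_S/R_Y = √(0.00397) / (0.502)² = 0.06301 / 0.2520 = 0.2500.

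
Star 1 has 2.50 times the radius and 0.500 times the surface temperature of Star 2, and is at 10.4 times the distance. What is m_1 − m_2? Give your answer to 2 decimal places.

6.11

L_1/L_2 = (2.50)²(0.500)⁴ = 0.3906.
F_1/F_2 = (L_1/L_2)/(d_1/d_2)² = 0.3906/108.2 = 0.003612.
m_1 − m_2 = −2.5 log₁₀(0.003612) = 6.11.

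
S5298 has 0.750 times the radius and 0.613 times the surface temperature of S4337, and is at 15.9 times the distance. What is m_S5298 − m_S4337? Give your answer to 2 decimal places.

L_S5298/L_S4337 = (0.750)²(0.613)⁴ = 0.07943.
F_S5298/F_S4337 = (L_S5298/L_S4337)/(d_S5298/d_S4337)² = 0.07943/252.8 = 3.142×10^-4.
m_S5298 − m_S4337 = −2.5 log₁₀(3.142×10^-4) = 8.76.

8.76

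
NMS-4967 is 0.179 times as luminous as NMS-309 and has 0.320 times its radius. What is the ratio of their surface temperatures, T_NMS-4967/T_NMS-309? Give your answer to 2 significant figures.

L ∝ R²T⁴ gives T ∝ (L/R²)^(1/4), so
T_NMS-4967/T_NMS-309 = (0.179 / 0.320²)^(1/4) = (1.748)^(1/4) = 1.150.

1.1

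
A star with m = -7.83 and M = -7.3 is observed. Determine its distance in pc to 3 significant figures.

m − M = 5 log₁₀(d/10 pc)
-7.83 − (-7.3) = -0.53 = 5 log₁₀(d/10)
d = 10 × 10^(-0.53/5) = 10 × 10^-0.106 = 7.834 pc.

7.83 pc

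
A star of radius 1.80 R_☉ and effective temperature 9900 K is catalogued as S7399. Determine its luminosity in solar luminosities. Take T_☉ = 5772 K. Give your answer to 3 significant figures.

28.0 solar luminosities

L/L_☉ = (R/R_☉)² (T/T_☉)⁴ = (1.80)² × (9900/5772)⁴
       = 3.240 × (1.715)⁴ = 3.240 × 8.654 = 28.04.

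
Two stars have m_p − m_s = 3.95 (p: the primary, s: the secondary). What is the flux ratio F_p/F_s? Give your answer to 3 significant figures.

0.0263

F_p/F_s = 10^(−(m_p − m_s)/2.5) = 10^(-3.95/2.5) = 10^-1.580 = 0.02630.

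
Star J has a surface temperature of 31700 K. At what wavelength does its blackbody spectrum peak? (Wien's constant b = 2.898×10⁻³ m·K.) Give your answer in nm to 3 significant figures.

91.4 nm

λ_max = b/T = 2.898×10⁻³ / 31700 = 9.14×10^-8 m = 91.42 nm.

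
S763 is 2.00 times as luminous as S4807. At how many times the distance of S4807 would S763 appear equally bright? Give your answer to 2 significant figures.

Equal flux requires L_S763/d_S763² = L_S4807/d_S4807², so d_S763/d_S4807 = √(L_S763/L_S4807)
= √(2.00) = 1.414.

1.4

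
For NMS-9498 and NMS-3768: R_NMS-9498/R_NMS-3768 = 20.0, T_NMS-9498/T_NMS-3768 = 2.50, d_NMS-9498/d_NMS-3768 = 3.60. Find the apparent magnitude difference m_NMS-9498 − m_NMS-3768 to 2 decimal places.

-7.70

L_NMS-9498/L_NMS-3768 = (20.0)²(2.50)⁴ = 1.562×10^4.
F_NMS-9498/F_NMS-3768 = (L_NMS-9498/L_NMS-3768)/(d_NMS-9498/d_NMS-3768)² = 1.562×10^4/12.96 = 1206.
m_NMS-9498 − m_NMS-3768 = −2.5 log₁₀(1206) = -7.70.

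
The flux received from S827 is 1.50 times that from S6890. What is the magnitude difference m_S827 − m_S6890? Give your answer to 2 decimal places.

m_S827 − m_S6890 = −2.5 log₁₀(F_S827/F_S6890) = −2.5 log₁₀(1.50) = −2.5 × (0.176) = -0.440.

-0.44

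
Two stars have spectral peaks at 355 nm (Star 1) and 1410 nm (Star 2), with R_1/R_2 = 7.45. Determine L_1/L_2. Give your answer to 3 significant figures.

Wien's law gives T ∝ 1/λ_max, so T_1/T_2 = λ_2/λ_1 = 1410/355 = 3.972.
Then L ∝ R²T⁴ gives L_1/L_2 = (7.45)² × (3.972)⁴ = 55.50 × 248.9 = 1.381×10^4.

1.38×10^4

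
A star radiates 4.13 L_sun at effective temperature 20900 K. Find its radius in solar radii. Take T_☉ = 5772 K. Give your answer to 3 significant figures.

0.155 solar radii

R/R_☉ = √(L/L_☉) / (T/T_☉)² = √(4.13) / (3.621)²
       = 2.032 / 13.11 = 0.1550.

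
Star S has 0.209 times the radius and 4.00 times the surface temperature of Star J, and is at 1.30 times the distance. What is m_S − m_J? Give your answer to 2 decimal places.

-2.05

L_S/L_J = (0.209)²(4.00)⁴ = 11.18.
F_S/F_J = (L_S/L_J)/(d_S/d_J)² = 11.18/1.690 = 6.617.
m_S − m_J = −2.5 log₁₀(6.617) = -2.05.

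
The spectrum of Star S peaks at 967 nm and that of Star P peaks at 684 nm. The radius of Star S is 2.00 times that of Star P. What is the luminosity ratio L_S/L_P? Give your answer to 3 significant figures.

Wien's law gives T ∝ 1/λ_max, so T_S/T_P = λ_P/λ_S = 684/967 = 0.7073.
Then L ∝ R²T⁴ gives L_S/L_P = (2.00)² × (0.7073)⁴ = 4.000 × 0.2503 = 1.001.

1.00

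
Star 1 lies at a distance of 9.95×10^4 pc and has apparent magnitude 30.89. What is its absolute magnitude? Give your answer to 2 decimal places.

M = m − 5 log₁₀(d/10 pc) = 30.89 − 5 log₁₀(9.95×10^4/10)
  = 30.89 − 5 × 3.998 = 30.89 − 19.99 = 10.90.

10.90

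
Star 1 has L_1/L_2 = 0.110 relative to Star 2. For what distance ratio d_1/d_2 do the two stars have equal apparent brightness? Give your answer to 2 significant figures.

Equal flux requires L_1/d_1² = L_2/d_2², so d_1/d_2 = √(L_1/L_2)
= √(0.110) = 0.3317.

0.33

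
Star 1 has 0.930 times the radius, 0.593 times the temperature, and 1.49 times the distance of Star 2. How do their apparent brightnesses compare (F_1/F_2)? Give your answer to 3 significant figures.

L_1/L_2 = (R_1/R_2)²(T_1/T_2)⁴ = (0.930)² × (0.593)⁴ = 0.1070.
F_1/F_2 = (L_1/L_2)/(d_1/d_2)² = 0.1070 / (1.49)² = 0.04817.

0.0482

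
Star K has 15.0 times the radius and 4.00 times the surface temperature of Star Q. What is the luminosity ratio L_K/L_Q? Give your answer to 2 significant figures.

5.8×10^4

From the Stefan–Boltzmann law, L ∝ R²T⁴, so
L_K/L_Q = (R_K/R_Q)² (T_K/T_Q)⁴ = (15.0)² × (4.00)⁴ = 225.0 × 256.0 = 5.760×10^4.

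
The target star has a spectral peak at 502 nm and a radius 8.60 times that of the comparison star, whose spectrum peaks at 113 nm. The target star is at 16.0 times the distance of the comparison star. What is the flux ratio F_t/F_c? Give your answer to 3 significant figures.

7.42×10^-4

Wien's law: T_t/T_c = λ_c/λ_t = 113/502 = 0.2251.
L_t/L_c = (R_t/R_c)²(T_t/T_c)⁴ = (8.60)²(0.2251)⁴ = 0.1899.
F_t/F_c = (L_t/L_c)/(d_t/d_c)² = 0.1899/(16.0)² = 7.417×10^-4.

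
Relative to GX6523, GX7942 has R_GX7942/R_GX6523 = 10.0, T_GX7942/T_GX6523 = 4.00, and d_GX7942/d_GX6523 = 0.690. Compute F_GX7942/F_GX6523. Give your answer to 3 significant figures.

5.38×10^4

L_GX7942/L_GX6523 = (R_GX7942/R_GX6523)²(T_GX7942/T_GX6523)⁴ = (10.0)² × (4.00)⁴ = 2.560×10^4.
F_GX7942/F_GX6523 = (L_GX7942/L_GX6523)/(d_GX7942/d_GX6523)² = 2.560×10^4 / (0.690)² = 5.377×10^4.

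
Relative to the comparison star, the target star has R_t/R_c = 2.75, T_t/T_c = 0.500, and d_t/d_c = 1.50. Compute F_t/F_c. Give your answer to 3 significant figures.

0.210

L_t/L_c = (R_t/R_c)²(T_t/T_c)⁴ = (2.75)² × (0.500)⁴ = 0.4727.
F_t/F_c = (L_t/L_c)/(d_t/d_c)² = 0.4727 / (1.50)² = 0.2101.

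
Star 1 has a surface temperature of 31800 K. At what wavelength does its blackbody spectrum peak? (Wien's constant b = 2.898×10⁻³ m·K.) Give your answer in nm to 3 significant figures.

91.1 nm

λ_max = b/T = 2.898×10⁻³ / 31800 = 9.11×10^-8 m = 91.13 nm.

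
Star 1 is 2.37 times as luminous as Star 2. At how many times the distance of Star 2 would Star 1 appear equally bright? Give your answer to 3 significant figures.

Equal flux requires L_1/d_1² = L_2/d_2², so d_1/d_2 = √(L_1/L_2)
= √(2.37) = 1.539.

1.54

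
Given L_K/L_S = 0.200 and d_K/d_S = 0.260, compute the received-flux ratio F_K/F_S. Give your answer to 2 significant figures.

F = L/(4πd²), so F_K/F_S = (L_K/L_S) / (d_K/d_S)²
= 0.200 / (0.260)² = 0.200 / 0.06760 = 2.959.

3.0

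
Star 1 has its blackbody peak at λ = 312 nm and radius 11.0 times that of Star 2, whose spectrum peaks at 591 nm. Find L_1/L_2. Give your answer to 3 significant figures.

Wien's law gives T ∝ 1/λ_max, so T_1/T_2 = λ_2/λ_1 = 591/312 = 1.894.
Then L ∝ R²T⁴ gives L_1/L_2 = (11.0)² × (1.894)⁴ = 121.0 × 12.87 = 1558.

1.56×10^3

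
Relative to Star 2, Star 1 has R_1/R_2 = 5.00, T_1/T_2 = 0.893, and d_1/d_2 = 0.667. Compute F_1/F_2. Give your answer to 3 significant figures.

L_1/L_2 = (R_1/R_2)²(T_1/T_2)⁴ = (5.00)² × (0.893)⁴ = 15.90.
F_1/F_2 = (L_1/L_2)/(d_1/d_2)² = 15.90 / (0.667)² = 35.74.

35.7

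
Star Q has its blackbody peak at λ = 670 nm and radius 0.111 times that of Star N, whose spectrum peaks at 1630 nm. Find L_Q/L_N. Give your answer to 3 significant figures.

Wien's law gives T ∝ 1/λ_max, so T_Q/T_N = λ_N/λ_Q = 1630/670 = 2.433.
Then L ∝ R²T⁴ gives L_Q/L_N = (0.111)² × (2.433)⁴ = 0.01232 × 35.03 = 0.4316.

0.432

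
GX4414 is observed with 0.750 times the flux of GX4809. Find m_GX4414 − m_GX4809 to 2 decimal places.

0.31

m_GX4414 − m_GX4809 = −2.5 log₁₀(F_GX4414/F_GX4809) = −2.5 log₁₀(0.750) = −2.5 × (-0.125) = 0.312.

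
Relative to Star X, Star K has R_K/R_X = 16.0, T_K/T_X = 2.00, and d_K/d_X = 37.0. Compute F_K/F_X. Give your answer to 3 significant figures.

2.99

L_K/L_X = (R_K/R_X)²(T_K/T_X)⁴ = (16.0)² × (2.00)⁴ = 4096.
F_K/F_X = (L_K/L_X)/(d_K/d_X)² = 4096 / (37.0)² = 2.992.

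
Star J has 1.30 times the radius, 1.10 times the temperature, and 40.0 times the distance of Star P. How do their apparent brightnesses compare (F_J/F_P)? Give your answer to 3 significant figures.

0.00155

L_J/L_P = (R_J/R_P)²(T_J/T_P)⁴ = (1.30)² × (1.10)⁴ = 2.474.
F_J/F_P = (L_J/L_P)/(d_J/d_P)² = 2.474 / (40.0)² = 0.001546.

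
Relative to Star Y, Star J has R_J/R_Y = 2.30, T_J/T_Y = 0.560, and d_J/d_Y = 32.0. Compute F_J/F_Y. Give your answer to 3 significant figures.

5.08×10^-4

L_J/L_Y = (R_J/R_Y)²(T_J/T_Y)⁴ = (2.30)² × (0.560)⁴ = 0.5202.
F_J/F_Y = (L_J/L_Y)/(d_J/d_Y)² = 0.5202 / (32.0)² = 5.081×10^-4.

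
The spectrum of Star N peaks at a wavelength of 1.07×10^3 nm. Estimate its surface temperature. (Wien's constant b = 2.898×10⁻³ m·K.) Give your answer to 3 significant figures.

T = b/λ_max = 2.898×10⁻³ / (1.07×10^3×10⁻⁹) = 2708 K.

2.71×10^3 K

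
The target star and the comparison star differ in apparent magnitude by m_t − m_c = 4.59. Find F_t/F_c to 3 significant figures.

F_t/F_c = 10^(−(m_t − m_c)/2.5) = 10^(-4.59/2.5) = 10^-1.836 = 0.01459.

0.0146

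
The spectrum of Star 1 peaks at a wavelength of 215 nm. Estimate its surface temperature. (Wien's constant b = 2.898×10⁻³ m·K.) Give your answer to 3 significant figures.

1.35×10^4 K

T = b/λ_max = 2.898×10⁻³ / (215×10⁻⁹) = 1.348×10^4 K.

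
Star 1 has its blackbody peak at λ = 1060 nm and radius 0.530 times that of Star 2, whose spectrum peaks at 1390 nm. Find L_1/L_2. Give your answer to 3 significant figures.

0.831

Wien's law gives T ∝ 1/λ_max, so T_1/T_2 = λ_2/λ_1 = 1390/1060 = 1.311.
Then L ∝ R²T⁴ gives L_1/L_2 = (0.530)² × (1.311)⁴ = 0.2809 × 2.957 = 0.8306.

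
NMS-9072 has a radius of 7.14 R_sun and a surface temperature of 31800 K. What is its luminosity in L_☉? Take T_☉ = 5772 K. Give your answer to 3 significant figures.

4.70×10^4 L_☉

L/L_☉ = (R/R_☉)² (T/T_☉)⁴ = (7.14)² × (31800/5772)⁴
       = 50.98 × (5.509)⁴ = 50.98 × 921.3 = 4.697×10^4.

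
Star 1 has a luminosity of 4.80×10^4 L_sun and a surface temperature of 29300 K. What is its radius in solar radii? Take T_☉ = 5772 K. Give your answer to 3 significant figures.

8.50 solar radii

R/R_☉ = √(L/L_☉) / (T/T_☉)² = √(4.80×10^4) / (5.076)²
       = 219.1 / 25.77 = 8.502.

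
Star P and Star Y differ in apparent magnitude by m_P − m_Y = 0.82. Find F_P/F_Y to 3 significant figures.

F_P/F_Y = 10^(−(m_P − m_Y)/2.5) = 10^(-0.82/2.5) = 10^-0.328 = 0.4699.

0.470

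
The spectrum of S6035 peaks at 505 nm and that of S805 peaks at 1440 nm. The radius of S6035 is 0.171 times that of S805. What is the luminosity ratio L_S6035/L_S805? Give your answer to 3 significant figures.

1.93

Wien's law gives T ∝ 1/λ_max, so T_S6035/T_S805 = λ_S805/λ_S6035 = 1440/505 = 2.851.
Then L ∝ R²T⁴ gives L_S6035/L_S805 = (0.171)² × (2.851)⁴ = 0.02924 × 66.11 = 1.933.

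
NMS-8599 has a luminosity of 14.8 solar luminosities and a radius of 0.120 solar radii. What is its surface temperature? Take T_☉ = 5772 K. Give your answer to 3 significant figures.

3.27×10^4 K

T/T_☉ = (L/L_☉)^(1/4) / (R/R_☉)^(1/2)
T = 5772 × (14.8)^(1/4) / √(0.120) = 5772 × 1.961 / 0.3464 = 3.268×10^4 K.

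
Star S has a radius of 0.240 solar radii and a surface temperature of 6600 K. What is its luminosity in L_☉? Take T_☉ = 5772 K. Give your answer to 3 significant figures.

0.0985 L_☉

L/L_☉ = (R/R_☉)² (T/T_☉)⁴ = (0.240)² × (6600/5772)⁴
       = 0.05760 × (1.143)⁴ = 0.05760 × 1.710 = 0.09847.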